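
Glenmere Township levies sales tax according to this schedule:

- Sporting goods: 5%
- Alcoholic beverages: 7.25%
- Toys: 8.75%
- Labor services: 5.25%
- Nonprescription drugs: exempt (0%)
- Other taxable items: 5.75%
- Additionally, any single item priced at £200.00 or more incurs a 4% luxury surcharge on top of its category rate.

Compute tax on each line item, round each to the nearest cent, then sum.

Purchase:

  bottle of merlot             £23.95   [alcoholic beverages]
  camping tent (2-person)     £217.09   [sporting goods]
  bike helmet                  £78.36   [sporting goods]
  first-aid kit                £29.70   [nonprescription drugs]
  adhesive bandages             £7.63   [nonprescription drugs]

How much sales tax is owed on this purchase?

Bottle of merlot £23.95: alcoholic beverages → 7.25% → £1.74
Camping tent (2-person) £217.09: sporting goods → 5% + 4% surcharge = 9% → £19.54
Bike helmet £78.36: sporting goods → 5% → £3.92
First-aid kit £29.70: nonprescription drugs → 0% → £0.00
Adhesive bandages £7.63: nonprescription drugs → 0% → £0.00
Total tax = £1.74 + £19.54 + £3.92 = £25.20

£25.20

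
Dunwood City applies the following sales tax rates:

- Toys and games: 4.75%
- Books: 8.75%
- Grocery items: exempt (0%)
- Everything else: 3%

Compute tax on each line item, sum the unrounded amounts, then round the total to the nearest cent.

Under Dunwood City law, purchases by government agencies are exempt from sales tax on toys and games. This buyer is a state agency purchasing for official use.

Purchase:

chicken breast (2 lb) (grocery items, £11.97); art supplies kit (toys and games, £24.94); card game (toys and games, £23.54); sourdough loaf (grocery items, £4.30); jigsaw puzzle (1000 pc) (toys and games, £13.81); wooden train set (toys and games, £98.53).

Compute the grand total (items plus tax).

Chicken breast (2 lb) £11.97: grocery items → 0% → £0.00
Art supplies kit £24.94: toys and games, buyer-exempt → 0% → £0.00
Card game £23.54: toys and games, buyer-exempt → 0% → £0.00
Sourdough loaf £4.30: grocery items → 0% → £0.00
Jigsaw puzzle (1000 pc) £13.81: toys and games, buyer-exempt → 0% → £0.00
Wooden train set £98.53: toys and games, buyer-exempt → 0% → £0.00
Subtotal = £177.09; unrounded tax = £0.00 → £0.00; total due = £177.09

£177.09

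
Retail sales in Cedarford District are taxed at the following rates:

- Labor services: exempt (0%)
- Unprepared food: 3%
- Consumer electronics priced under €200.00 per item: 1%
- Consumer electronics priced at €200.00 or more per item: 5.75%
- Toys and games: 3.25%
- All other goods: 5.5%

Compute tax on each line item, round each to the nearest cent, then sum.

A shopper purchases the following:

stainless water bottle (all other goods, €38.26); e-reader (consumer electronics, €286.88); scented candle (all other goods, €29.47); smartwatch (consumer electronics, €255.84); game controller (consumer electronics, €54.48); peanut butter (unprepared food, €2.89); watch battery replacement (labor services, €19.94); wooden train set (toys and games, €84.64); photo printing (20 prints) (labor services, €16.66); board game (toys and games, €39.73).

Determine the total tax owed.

Stainless water bottle €38.26: all other goods → 5.5% → €2.10
E-reader €286.88: consumer electronics, €200.00 or more → 5.75% → €16.50
Scented candle €29.47: all other goods → 5.5% → €1.62
Smartwatch €255.84: consumer electronics, €200.00 or more → 5.75% → €14.71
Game controller €54.48: consumer electronics, under €200.00 → 1% → €0.54
Peanut butter €2.89: unprepared food → 3% → €0.09
Watch battery replacement €19.94: labor services → 0% → €0.00
Wooden train set €84.64: toys and games → 3.25% → €2.75
Photo printing (20 prints) €16.66: labor services → 0% → €0.00
Board game €39.73: toys and games → 3.25% → €1.29
Total tax = €2.10 + €16.50 + €1.62 + €14.71 + €0.54 + €0.09 + €2.75 + €1.29 = €39.60

€39.60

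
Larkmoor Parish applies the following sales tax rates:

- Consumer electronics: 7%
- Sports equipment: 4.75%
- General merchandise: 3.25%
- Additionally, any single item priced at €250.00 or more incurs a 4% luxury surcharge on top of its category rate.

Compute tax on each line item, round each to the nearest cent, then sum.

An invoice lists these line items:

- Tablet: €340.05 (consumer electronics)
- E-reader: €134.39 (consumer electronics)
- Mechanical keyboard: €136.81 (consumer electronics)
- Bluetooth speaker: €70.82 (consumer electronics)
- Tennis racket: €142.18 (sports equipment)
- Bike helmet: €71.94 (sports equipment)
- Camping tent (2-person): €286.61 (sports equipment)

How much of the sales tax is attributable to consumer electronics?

Tablet €340.05: consumer electronics → 7% + 4% surcharge = 11% → €37.41
E-reader €134.39: consumer electronics → 7% → €9.41
Mechanical keyboard €136.81: consumer electronics → 7% → €9.58
Bluetooth speaker €70.82: consumer electronics → 7% → €4.96
Tax on consumer electronics = €37.41 + €9.41 + €9.58 + €4.96 = €61.36

€61.36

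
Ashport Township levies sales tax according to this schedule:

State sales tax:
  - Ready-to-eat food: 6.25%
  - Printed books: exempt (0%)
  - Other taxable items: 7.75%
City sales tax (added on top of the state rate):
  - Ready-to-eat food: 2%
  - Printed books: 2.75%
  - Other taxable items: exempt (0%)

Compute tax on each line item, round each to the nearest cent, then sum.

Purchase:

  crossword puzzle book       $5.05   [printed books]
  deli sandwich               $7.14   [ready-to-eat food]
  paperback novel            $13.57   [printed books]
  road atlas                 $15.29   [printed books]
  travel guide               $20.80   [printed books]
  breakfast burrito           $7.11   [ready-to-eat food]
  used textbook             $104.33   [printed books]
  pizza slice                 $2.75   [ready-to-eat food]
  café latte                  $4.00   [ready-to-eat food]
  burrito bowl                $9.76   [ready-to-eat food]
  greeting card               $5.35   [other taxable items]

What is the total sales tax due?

Crossword puzzle book $5.05: printed books → 0% + 2.75% city = 2.75% → $0.14
Deli sandwich $7.14: ready-to-eat food → 6.25% + 2% city = 8.25% → $0.59
Paperback novel $13.57: printed books → 0% + 2.75% city = 2.75% → $0.37
Road atlas $15.29: printed books → 0% + 2.75% city = 2.75% → $0.42
Travel guide $20.80: printed books → 0% + 2.75% city = 2.75% → $0.57
Breakfast burrito $7.11: ready-to-eat food → 6.25% + 2% city = 8.25% → $0.59
Used textbook $104.33: printed books → 0% + 2.75% city = 2.75% → $2.87
Pizza slice $2.75: ready-to-eat food → 6.25% + 2% city = 8.25% → $0.23
Café latte $4.00: ready-to-eat food → 6.25% + 2% city = 8.25% → $0.33
Burrito bowl $9.76: ready-to-eat food → 6.25% + 2% city = 8.25% → $0.81
Greeting card $5.35: other taxable items → 7.75% + 0% city = 7.75% → $0.41
Total tax = $0.14 + $0.59 + $0.37 + $0.42 + $0.57 + $0.59 + $2.87 + $0.23 + $0.33 + $0.81 + $0.41 = $7.33

$7.33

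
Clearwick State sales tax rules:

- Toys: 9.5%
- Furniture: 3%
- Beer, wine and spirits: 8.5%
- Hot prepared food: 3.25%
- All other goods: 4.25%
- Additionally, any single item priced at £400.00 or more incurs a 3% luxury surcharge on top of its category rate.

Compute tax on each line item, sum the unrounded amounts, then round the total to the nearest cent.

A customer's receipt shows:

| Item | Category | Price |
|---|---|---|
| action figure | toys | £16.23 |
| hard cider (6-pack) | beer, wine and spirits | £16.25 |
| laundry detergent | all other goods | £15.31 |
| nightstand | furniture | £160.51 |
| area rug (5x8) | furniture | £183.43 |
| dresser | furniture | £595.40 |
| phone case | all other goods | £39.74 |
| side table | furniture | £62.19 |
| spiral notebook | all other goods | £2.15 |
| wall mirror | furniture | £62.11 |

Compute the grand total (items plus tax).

Action figure £16.23: toys → 9.5% → £1.54185
Hard cider (6-pack) £16.25: beer, wine and spirits → 8.5% → £1.38125
Laundry detergent £15.31: all other goods → 4.25% → £0.650675
Nightstand £160.51: furniture → 3% → £4.8153
Area rug (5x8) £183.43: furniture → 3% → £5.5029
Dresser £595.40: furniture → 3% + 3% surcharge = 6% → £35.724
Phone case £39.74: all other goods → 4.25% → £1.68895
Side table £62.19: furniture → 3% → £1.8657
Spiral notebook £2.15: all other goods → 4.25% → £0.091375
Wall mirror £62.11: furniture → 3% → £1.8633
Subtotal = £1153.32; unrounded tax = £55.1253 → £55.13; total due = £1208.45

£1208.45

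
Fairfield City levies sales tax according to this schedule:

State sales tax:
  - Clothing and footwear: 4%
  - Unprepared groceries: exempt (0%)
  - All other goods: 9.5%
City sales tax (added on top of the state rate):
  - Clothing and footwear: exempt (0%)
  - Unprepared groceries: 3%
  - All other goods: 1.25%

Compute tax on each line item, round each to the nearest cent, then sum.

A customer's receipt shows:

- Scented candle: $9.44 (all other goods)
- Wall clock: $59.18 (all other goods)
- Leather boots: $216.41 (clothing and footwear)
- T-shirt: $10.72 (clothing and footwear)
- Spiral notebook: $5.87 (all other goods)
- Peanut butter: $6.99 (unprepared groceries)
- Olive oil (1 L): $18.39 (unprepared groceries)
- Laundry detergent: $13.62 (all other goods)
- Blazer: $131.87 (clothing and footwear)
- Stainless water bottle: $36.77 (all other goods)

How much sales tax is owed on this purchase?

$28.53

Scented candle $9.44: all other goods → 9.5% + 1.25% city = 10.75% → $1.01
Wall clock $59.18: all other goods → 9.5% + 1.25% city = 10.75% → $6.36
Leather boots $216.41: clothing and footwear → 4% + 0% city = 4% → $8.66
T-shirt $10.72: clothing and footwear → 4% + 0% city = 4% → $0.43
Spiral notebook $5.87: all other goods → 9.5% + 1.25% city = 10.75% → $0.63
Peanut butter $6.99: unprepared groceries → 0% + 3% city = 3% → $0.21
Olive oil (1 L) $18.39: unprepared groceries → 0% + 3% city = 3% → $0.55
Laundry detergent $13.62: all other goods → 9.5% + 1.25% city = 10.75% → $1.46
Blazer $131.87: clothing and footwear → 4% + 0% city = 4% → $5.27
Stainless water bottle $36.77: all other goods → 9.5% + 1.25% city = 10.75% → $3.95
Total tax = $1.01 + $6.36 + $8.66 + $0.43 + $0.63 + $0.21 + $0.55 + $1.46 + $5.27 + $3.95 = $28.53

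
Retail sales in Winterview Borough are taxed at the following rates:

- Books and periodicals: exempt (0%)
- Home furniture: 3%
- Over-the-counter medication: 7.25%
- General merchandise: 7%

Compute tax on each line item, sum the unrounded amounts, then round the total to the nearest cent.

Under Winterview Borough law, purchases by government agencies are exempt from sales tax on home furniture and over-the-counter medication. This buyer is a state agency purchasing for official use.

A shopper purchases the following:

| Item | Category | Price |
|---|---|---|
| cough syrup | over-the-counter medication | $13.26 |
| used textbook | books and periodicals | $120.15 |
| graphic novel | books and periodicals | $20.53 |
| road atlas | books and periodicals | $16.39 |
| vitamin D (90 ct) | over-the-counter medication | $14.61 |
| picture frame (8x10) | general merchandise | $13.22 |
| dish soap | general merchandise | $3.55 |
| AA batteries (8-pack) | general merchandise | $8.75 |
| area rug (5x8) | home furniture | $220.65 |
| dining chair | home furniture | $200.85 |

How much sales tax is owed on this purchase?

Cough syrup $13.26: over-the-counter medication, buyer-exempt → 0% → $0.00
Used textbook $120.15: books and periodicals → 0% → $0.00
Graphic novel $20.53: books and periodicals → 0% → $0.00
Road atlas $16.39: books and periodicals → 0% → $0.00
Vitamin D (90 ct) $14.61: over-the-counter medication, buyer-exempt → 0% → $0.00
Picture frame (8x10) $13.22: general merchandise → 7% → $0.9254
Dish soap $3.55: general merchandise → 7% → $0.2485
AA batteries (8-pack) $8.75: general merchandise → 7% → $0.6125
Area rug (5x8) $220.65: home furniture, buyer-exempt → 0% → $0.00
Dining chair $200.85: home furniture, buyer-exempt → 0% → $0.00
Unrounded tax sum = $1.7864 → $1.79

$1.79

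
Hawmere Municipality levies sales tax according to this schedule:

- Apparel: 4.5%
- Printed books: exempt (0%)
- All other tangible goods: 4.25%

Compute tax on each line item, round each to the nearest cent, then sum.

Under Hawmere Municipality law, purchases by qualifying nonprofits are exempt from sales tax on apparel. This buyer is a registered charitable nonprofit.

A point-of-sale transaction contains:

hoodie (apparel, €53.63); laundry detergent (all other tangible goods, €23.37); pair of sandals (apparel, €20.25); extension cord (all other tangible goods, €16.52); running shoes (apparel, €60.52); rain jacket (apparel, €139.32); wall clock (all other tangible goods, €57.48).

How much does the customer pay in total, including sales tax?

Hoodie €53.63: apparel, buyer-exempt → 0% → €0.00
Laundry detergent €23.37: all other tangible goods → 4.25% → €0.99
Pair of sandals €20.25: apparel, buyer-exempt → 0% → €0.00
Extension cord €16.52: all other tangible goods → 4.25% → €0.70
Running shoes €60.52: apparel, buyer-exempt → 0% → €0.00
Rain jacket €139.32: apparel, buyer-exempt → 0% → €0.00
Wall clock €57.48: all other tangible goods → 4.25% → €2.44
Subtotal = €371.09; tax = €4.13; total due = €375.22

€375.22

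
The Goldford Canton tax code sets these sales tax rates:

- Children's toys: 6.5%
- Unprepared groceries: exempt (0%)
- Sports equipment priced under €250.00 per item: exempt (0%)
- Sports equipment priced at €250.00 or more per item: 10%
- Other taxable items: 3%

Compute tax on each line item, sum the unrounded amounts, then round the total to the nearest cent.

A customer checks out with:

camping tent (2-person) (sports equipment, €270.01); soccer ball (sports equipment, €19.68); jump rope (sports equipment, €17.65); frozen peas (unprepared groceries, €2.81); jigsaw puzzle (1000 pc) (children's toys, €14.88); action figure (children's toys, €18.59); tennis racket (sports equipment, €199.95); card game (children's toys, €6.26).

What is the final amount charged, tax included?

€579.41

Camping tent (2-person) €270.01: sports equipment, €250.00 or more → 10% → €27.001
Soccer ball €19.68: sports equipment, under €250.00 → 0% → €0.00
Jump rope €17.65: sports equipment, under €250.00 → 0% → €0.00
Frozen peas €2.81: unprepared groceries → 0% → €0.00
Jigsaw puzzle (1000 pc) €14.88: children's toys → 6.5% → €0.9672
Action figure €18.59: children's toys → 6.5% → €1.20835
Tennis racket €199.95: sports equipment, under €250.00 → 0% → €0.00
Card game €6.26: children's toys → 6.5% → €0.4069
Subtotal = €549.83; unrounded tax = €29.58345 → €29.58; total due = €579.41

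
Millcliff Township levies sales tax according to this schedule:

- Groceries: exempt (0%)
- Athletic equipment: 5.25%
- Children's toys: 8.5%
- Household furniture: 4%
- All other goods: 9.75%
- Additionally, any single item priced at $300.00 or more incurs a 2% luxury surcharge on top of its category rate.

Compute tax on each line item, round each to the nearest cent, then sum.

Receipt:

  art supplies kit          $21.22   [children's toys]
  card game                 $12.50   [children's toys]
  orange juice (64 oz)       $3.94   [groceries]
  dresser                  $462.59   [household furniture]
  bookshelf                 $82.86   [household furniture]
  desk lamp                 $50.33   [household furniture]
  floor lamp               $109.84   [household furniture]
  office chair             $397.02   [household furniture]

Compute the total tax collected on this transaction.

$64.15

Art supplies kit $21.22: children's toys → 8.5% → $1.80
Card game $12.50: children's toys → 8.5% → $1.06
Orange juice (64 oz) $3.94: groceries → 0% → $0.00
Dresser $462.59: household furniture → 4% + 2% surcharge = 6% → $27.76
Bookshelf $82.86: household furniture → 4% → $3.31
Desk lamp $50.33: household furniture → 4% → $2.01
Floor lamp $109.84: household furniture → 4% → $4.39
Office chair $397.02: household furniture → 4% + 2% surcharge = 6% → $23.82
Total tax = $1.80 + $1.06 + $27.76 + $3.31 + $2.01 + $4.39 + $23.82 = $64.15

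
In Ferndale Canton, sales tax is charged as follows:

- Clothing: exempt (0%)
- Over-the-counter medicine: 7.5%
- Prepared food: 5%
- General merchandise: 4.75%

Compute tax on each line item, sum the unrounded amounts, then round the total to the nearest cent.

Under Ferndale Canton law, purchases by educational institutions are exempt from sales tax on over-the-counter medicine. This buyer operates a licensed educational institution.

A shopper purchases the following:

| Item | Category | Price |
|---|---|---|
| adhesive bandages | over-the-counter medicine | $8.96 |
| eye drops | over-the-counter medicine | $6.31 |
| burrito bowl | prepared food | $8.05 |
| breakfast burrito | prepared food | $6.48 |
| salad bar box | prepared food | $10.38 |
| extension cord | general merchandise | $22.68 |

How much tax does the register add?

Adhesive bandages $8.96: over-the-counter medicine, buyer-exempt → 0% → $0.00
Eye drops $6.31: over-the-counter medicine, buyer-exempt → 0% → $0.00
Burrito bowl $8.05: prepared food → 5% → $0.4025
Breakfast burrito $6.48: prepared food → 5% → $0.324
Salad bar box $10.38: prepared food → 5% → $0.519
Extension cord $22.68: general merchandise → 4.75% → $1.0773
Unrounded tax sum = $2.3228 → $2.32

$2.32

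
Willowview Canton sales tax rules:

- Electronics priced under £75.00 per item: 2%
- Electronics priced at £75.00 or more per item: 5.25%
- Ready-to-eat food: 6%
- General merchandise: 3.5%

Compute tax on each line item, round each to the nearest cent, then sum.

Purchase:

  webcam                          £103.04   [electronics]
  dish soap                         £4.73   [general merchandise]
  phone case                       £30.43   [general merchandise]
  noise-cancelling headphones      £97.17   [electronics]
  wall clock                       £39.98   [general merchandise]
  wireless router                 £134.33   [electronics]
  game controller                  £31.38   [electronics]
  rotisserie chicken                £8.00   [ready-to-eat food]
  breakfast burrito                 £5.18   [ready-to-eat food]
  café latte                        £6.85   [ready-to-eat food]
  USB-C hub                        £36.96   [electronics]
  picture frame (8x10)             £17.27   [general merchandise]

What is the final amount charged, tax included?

Webcam £103.04: electronics, £75.00 or more → 5.25% → £5.41
Dish soap £4.73: general merchandise → 3.5% → £0.17
Phone case £30.43: general merchandise → 3.5% → £1.07
Noise-cancelling headphones £97.17: electronics, £75.00 or more → 5.25% → £5.10
Wall clock £39.98: general merchandise → 3.5% → £1.40
Wireless router £134.33: electronics, £75.00 or more → 5.25% → £7.05
Game controller £31.38: electronics, under £75.00 → 2% → £0.63
Rotisserie chicken £8.00: ready-to-eat food → 6% → £0.48
Breakfast burrito £5.18: ready-to-eat food → 6% → £0.31
Café latte £6.85: ready-to-eat food → 6% → £0.41
USB-C hub £36.96: electronics, under £75.00 → 2% → £0.74
Picture frame (8x10) £17.27: general merchandise → 3.5% → £0.60
Subtotal = £515.32; tax = £23.37; total due = £538.69

£538.69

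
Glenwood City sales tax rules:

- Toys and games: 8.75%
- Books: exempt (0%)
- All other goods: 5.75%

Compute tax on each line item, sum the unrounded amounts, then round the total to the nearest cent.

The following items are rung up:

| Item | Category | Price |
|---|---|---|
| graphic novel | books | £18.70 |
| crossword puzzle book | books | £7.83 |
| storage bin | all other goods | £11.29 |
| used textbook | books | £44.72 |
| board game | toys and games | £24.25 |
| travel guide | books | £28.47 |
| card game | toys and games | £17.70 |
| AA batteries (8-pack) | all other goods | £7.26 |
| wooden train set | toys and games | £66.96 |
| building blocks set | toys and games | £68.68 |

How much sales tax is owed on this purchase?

Graphic novel £18.70: books → 0% → £0.00
Crossword puzzle book £7.83: books → 0% → £0.00
Storage bin £11.29: all other goods → 5.75% → £0.649175
Used textbook £44.72: books → 0% → £0.00
Board game £24.25: toys and games → 8.75% → £2.121875
Travel guide £28.47: books → 0% → £0.00
Card game £17.70: toys and games → 8.75% → £1.54875
AA batteries (8-pack) £7.26: all other goods → 5.75% → £0.41745
Wooden train set £66.96: toys and games → 8.75% → £5.859
Building blocks set £68.68: toys and games → 8.75% → £6.0095
Unrounded tax sum = £16.60575 → £16.61

£16.61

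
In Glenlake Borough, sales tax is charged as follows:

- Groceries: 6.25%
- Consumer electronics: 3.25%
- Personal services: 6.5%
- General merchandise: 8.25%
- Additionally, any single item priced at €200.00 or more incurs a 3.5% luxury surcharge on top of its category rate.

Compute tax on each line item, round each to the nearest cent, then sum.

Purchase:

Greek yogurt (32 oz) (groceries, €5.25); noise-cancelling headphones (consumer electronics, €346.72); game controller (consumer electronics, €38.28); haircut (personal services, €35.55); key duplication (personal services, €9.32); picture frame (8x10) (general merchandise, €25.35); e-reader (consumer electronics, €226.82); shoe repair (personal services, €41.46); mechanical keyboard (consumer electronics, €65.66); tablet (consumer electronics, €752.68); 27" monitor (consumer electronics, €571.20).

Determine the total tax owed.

Greek yogurt (32 oz) €5.25: groceries → 6.25% → €0.33
Noise-cancelling headphones €346.72: consumer electronics → 3.25% + 3.5% surcharge = 6.75% → €23.40
Game controller €38.28: consumer electronics → 3.25% → €1.24
Haircut €35.55: personal services → 6.5% → €2.31
Key duplication €9.32: personal services → 6.5% → €0.61
Picture frame (8x10) €25.35: general merchandise → 8.25% → €2.09
E-reader €226.82: consumer electronics → 3.25% + 3.5% surcharge = 6.75% → €15.31
Shoe repair €41.46: personal services → 6.5% → €2.69
Mechanical keyboard €65.66: consumer electronics → 3.25% → €2.13
Tablet €752.68: consumer electronics → 3.25% + 3.5% surcharge = 6.75% → €50.81
27" monitor €571.20: consumer electronics → 3.25% + 3.5% surcharge = 6.75% → €38.56
Total tax = €0.33 + €23.40 + €1.24 + €2.31 + €0.61 + €2.09 + €15.31 + €2.69 + €2.13 + €50.81 + €38.56 = €139.48

€139.48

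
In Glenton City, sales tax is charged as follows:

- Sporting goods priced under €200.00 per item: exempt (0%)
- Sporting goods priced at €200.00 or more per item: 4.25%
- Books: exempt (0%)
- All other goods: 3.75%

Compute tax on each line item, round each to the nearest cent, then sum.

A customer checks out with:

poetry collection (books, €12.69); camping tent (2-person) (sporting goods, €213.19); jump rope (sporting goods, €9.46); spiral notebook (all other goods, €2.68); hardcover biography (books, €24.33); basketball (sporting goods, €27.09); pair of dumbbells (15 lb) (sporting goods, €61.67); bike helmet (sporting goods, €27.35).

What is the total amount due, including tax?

€387.62

Poetry collection €12.69: books → 0% → €0.00
Camping tent (2-person) €213.19: sporting goods, €200.00 or more → 4.25% → €9.06
Jump rope €9.46: sporting goods, under €200.00 → 0% → €0.00
Spiral notebook €2.68: all other goods → 3.75% → €0.10
Hardcover biography €24.33: books → 0% → €0.00
Basketball €27.09: sporting goods, under €200.00 → 0% → €0.00
Pair of dumbbells (15 lb) €61.67: sporting goods, under €200.00 → 0% → €0.00
Bike helmet €27.35: sporting goods, under €200.00 → 0% → €0.00
Subtotal = €378.46; tax = €9.16; total due = €387.62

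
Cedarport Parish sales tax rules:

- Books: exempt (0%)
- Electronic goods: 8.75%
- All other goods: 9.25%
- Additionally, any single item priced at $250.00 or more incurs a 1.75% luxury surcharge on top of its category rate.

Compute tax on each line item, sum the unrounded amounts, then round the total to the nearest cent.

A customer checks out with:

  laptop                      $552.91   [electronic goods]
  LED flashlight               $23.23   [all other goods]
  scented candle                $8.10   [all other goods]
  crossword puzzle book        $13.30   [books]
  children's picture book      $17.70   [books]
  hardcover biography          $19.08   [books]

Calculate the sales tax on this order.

Laptop $552.91: electronic goods → 8.75% + 1.75% surcharge = 10.5% → $58.05555
LED flashlight $23.23: all other goods → 9.25% → $2.148775
Scented candle $8.10: all other goods → 9.25% → $0.74925
Crossword puzzle book $13.30: books → 0% → $0.00
Children's picture book $17.70: books → 0% → $0.00
Hardcover biography $19.08: books → 0% → $0.00
Unrounded tax sum = $60.953575 → $60.95

$60.95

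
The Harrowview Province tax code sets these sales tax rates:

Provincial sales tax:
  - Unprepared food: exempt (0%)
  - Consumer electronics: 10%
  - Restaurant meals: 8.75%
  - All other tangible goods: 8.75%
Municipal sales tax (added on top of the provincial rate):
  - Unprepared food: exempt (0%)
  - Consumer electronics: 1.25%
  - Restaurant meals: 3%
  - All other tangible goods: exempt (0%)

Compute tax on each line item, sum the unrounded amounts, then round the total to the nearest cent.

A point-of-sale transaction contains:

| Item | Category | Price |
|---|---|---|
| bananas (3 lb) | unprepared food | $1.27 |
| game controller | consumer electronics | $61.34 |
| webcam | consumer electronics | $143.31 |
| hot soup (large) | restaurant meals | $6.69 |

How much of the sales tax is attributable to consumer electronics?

Game controller $61.34: consumer electronics → 10% + 1.25% municipal = 11.25% → $6.90075
Webcam $143.31: consumer electronics → 10% + 1.25% municipal = 11.25% → $16.122375
Tax on consumer electronics: unrounded sum = $23.023125 → $23.02

$23.02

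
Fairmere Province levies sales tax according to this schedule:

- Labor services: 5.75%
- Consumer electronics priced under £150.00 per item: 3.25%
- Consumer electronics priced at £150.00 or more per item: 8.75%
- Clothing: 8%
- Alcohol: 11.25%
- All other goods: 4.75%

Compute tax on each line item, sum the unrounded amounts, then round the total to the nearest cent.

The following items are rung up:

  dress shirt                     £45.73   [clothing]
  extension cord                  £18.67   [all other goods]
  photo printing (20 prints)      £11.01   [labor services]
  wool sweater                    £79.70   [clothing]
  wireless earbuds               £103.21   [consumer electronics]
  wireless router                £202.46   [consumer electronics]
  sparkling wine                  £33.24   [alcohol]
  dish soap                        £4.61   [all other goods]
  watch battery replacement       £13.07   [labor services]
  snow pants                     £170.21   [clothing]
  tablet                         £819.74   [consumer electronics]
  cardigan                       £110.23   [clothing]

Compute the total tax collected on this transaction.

Dress shirt £45.73: clothing → 8% → £3.6584
Extension cord £18.67: all other goods → 4.75% → £0.886825
Photo printing (20 prints) £11.01: labor services → 5.75% → £0.633075
Wool sweater £79.70: clothing → 8% → £6.376
Wireless earbuds £103.21: consumer electronics, under £150.00 → 3.25% → £3.354325
Wireless router £202.46: consumer electronics, £150.00 or more → 8.75% → £17.71525
Sparkling wine £33.24: alcohol → 11.25% → £3.7395
Dish soap £4.61: all other goods → 4.75% → £0.218975
Watch battery replacement £13.07: labor services → 5.75% → £0.751525
Snow pants £170.21: clothing → 8% → £13.6168
Tablet £819.74: consumer electronics, £150.00 or more → 8.75% → £71.72725
Cardigan £110.23: clothing → 8% → £8.8184
Unrounded tax sum = £131.496325 → £131.50

£131.50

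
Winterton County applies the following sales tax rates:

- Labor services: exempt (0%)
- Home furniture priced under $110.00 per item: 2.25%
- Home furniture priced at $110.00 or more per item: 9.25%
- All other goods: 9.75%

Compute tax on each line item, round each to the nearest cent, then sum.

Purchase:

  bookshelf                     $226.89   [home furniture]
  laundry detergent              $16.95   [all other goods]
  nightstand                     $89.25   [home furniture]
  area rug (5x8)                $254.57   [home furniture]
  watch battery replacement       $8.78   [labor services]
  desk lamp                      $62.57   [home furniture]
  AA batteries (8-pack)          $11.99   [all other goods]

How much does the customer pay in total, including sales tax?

$721.78

Bookshelf $226.89: home furniture, $110.00 or more → 9.25% → $20.99
Laundry detergent $16.95: all other goods → 9.75% → $1.65
Nightstand $89.25: home furniture, under $110.00 → 2.25% → $2.01
Area rug (5x8) $254.57: home furniture, $110.00 or more → 9.25% → $23.55
Watch battery replacement $8.78: labor services → 0% → $0.00
Desk lamp $62.57: home furniture, under $110.00 → 2.25% → $1.41
AA batteries (8-pack) $11.99: all other goods → 9.75% → $1.17
Subtotal = $671.00; tax = $50.78; total due = $721.78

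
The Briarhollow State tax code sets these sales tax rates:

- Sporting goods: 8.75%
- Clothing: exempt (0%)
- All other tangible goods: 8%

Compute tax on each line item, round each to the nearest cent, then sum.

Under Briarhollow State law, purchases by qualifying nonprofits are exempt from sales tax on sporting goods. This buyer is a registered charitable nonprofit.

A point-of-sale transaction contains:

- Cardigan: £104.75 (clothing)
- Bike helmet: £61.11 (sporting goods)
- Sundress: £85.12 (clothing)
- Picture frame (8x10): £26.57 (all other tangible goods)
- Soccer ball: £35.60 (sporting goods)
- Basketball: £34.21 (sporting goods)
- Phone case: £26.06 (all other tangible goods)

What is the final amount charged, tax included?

£377.63

Cardigan £104.75: clothing → 0% → £0.00
Bike helmet £61.11: sporting goods, buyer-exempt → 0% → £0.00
Sundress £85.12: clothing → 0% → £0.00
Picture frame (8x10) £26.57: all other tangible goods → 8% → £2.13
Soccer ball £35.60: sporting goods, buyer-exempt → 0% → £0.00
Basketball £34.21: sporting goods, buyer-exempt → 0% → £0.00
Phone case £26.06: all other tangible goods → 8% → £2.08
Subtotal = £373.42; tax = £4.21; total due = £377.63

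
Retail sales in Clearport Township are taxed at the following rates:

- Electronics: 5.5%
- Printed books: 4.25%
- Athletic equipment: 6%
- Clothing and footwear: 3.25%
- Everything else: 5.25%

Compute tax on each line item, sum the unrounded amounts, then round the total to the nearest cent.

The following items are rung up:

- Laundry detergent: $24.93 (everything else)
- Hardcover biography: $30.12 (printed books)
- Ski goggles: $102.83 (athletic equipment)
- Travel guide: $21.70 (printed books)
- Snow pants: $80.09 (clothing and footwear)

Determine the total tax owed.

$12.28

Laundry detergent $24.93: everything else → 5.25% → $1.308825
Hardcover biography $30.12: printed books → 4.25% → $1.2801
Ski goggles $102.83: athletic equipment → 6% → $6.1698
Travel guide $21.70: printed books → 4.25% → $0.92225
Snow pants $80.09: clothing and footwear → 3.25% → $2.602925
Unrounded tax sum = $12.2839 → $12.28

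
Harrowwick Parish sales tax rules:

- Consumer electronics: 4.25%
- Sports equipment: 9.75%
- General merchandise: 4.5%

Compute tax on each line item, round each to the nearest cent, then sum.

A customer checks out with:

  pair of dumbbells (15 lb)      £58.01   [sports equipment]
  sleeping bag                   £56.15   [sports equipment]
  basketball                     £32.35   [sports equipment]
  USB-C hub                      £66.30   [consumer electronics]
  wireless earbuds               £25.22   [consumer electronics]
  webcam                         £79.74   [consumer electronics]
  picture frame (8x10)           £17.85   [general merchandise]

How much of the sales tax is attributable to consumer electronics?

USB-C hub £66.30: consumer electronics → 4.25% → £2.82
Wireless earbuds £25.22: consumer electronics → 4.25% → £1.07
Webcam £79.74: consumer electronics → 4.25% → £3.39
Tax on consumer electronics = £2.82 + £1.07 + £3.39 = £7.28

£7.28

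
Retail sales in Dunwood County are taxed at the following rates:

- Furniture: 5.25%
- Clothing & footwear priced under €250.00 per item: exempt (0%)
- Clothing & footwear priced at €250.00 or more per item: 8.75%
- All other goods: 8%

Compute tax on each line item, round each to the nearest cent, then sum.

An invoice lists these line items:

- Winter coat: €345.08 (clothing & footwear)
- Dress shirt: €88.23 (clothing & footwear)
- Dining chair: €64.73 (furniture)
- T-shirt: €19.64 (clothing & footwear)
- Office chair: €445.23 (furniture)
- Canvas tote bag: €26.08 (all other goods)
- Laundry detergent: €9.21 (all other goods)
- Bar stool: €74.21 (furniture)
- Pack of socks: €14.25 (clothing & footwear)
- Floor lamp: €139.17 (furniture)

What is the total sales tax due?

Winter coat €345.08: clothing & footwear, €250.00 or more → 8.75% → €30.19
Dress shirt €88.23: clothing & footwear, under €250.00 → 0% → €0.00
Dining chair €64.73: furniture → 5.25% → €3.40
T-shirt €19.64: clothing & footwear, under €250.00 → 0% → €0.00
Office chair €445.23: furniture → 5.25% → €23.37
Canvas tote bag €26.08: all other goods → 8% → €2.09
Laundry detergent €9.21: all other goods → 8% → €0.74
Bar stool €74.21: furniture → 5.25% → €3.90
Pack of socks €14.25: clothing & footwear, under €250.00 → 0% → €0.00
Floor lamp €139.17: furniture → 5.25% → €7.31
Total tax = €30.19 + €3.40 + €23.37 + €2.09 + €0.74 + €3.90 + €7.31 = €71.00

€71.00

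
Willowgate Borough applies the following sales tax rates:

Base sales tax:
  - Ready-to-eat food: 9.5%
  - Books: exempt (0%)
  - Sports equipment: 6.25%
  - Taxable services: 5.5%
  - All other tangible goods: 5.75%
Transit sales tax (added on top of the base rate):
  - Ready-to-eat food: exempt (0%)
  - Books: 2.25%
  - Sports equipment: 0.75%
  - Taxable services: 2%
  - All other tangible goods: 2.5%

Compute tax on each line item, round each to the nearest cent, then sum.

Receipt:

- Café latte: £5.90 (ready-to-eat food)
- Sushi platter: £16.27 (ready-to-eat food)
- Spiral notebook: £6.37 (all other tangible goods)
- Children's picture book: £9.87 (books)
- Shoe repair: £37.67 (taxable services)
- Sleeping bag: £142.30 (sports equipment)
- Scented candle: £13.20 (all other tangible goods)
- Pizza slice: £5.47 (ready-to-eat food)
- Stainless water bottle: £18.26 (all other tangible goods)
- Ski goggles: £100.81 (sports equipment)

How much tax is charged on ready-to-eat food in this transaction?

Café latte £5.90: ready-to-eat food → 9.5% + 0% transit = 9.5% → £0.56
Sushi platter £16.27: ready-to-eat food → 9.5% + 0% transit = 9.5% → £1.55
Pizza slice £5.47: ready-to-eat food → 9.5% + 0% transit = 9.5% → £0.52
Tax on ready-to-eat food = £0.56 + £1.55 + £0.52 = £2.63

£2.63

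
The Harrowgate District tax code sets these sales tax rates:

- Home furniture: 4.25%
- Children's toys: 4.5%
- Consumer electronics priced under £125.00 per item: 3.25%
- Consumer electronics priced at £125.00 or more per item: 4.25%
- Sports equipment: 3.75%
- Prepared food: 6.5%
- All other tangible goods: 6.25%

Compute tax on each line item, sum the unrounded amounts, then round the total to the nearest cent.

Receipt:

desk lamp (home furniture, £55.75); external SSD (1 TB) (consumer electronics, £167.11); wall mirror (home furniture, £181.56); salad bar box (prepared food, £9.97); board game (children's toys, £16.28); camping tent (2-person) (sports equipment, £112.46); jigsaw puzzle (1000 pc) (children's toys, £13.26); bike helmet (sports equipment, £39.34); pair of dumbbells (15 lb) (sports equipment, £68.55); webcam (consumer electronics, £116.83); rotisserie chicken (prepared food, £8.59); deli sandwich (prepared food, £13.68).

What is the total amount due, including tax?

£836.05

Desk lamp £55.75: home furniture → 4.25% → £2.369375
External SSD (1 TB) £167.11: consumer electronics, £125.00 or more → 4.25% → £7.102175
Wall mirror £181.56: home furniture → 4.25% → £7.7163
Salad bar box £9.97: prepared food → 6.5% → £0.64805
Board game £16.28: children's toys → 4.5% → £0.7326
Camping tent (2-person) £112.46: sports equipment → 3.75% → £4.21725
Jigsaw puzzle (1000 pc) £13.26: children's toys → 4.5% → £0.5967
Bike helmet £39.34: sports equipment → 3.75% → £1.47525
Pair of dumbbells (15 lb) £68.55: sports equipment → 3.75% → £2.570625
Webcam £116.83: consumer electronics, under £125.00 → 3.25% → £3.796975
Rotisserie chicken £8.59: prepared food → 6.5% → £0.55835
Deli sandwich £13.68: prepared food → 6.5% → £0.8892
Subtotal = £803.38; unrounded tax = £32.67285 → £32.67; total due = £836.05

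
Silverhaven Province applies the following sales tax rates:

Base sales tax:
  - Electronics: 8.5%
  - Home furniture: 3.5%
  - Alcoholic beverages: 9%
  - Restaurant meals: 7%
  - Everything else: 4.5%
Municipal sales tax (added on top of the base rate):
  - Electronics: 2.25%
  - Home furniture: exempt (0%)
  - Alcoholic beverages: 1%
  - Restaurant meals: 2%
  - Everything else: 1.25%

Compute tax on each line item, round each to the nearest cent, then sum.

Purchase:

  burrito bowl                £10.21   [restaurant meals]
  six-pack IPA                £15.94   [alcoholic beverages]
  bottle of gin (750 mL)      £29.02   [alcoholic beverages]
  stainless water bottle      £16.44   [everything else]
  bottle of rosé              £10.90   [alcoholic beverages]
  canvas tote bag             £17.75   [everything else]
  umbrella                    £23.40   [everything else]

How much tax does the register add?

Burrito bowl £10.21: restaurant meals → 7% + 2% municipal = 9% → £0.92
Six-pack IPA £15.94: alcoholic beverages → 9% + 1% municipal = 10% → £1.59
Bottle of gin (750 mL) £29.02: alcoholic beverages → 9% + 1% municipal = 10% → £2.90
Stainless water bottle £16.44: everything else → 4.5% + 1.25% municipal = 5.75% → £0.95
Bottle of rosé £10.90: alcoholic beverages → 9% + 1% municipal = 10% → £1.09
Canvas tote bag £17.75: everything else → 4.5% + 1.25% municipal = 5.75% → £1.02
Umbrella £23.40: everything else → 4.5% + 1.25% municipal = 5.75% → £1.35
Total tax = £0.92 + £1.59 + £2.90 + £0.95 + £1.09 + £1.02 + £1.35 = £9.82

£9.82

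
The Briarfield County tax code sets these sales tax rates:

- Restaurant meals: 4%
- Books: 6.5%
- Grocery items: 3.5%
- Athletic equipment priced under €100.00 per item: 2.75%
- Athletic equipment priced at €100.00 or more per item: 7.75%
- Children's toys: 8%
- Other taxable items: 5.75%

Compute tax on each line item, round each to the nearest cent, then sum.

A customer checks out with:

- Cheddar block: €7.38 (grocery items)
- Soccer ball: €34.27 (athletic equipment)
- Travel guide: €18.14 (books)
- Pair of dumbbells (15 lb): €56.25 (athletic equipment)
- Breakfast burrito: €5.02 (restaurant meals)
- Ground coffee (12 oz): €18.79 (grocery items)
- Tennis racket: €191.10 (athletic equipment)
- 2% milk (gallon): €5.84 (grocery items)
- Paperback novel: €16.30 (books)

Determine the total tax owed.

Cheddar block €7.38: grocery items → 3.5% → €0.26
Soccer ball €34.27: athletic equipment, under €100.00 → 2.75% → €0.94
Travel guide €18.14: books → 6.5% → €1.18
Pair of dumbbells (15 lb) €56.25: athletic equipment, under €100.00 → 2.75% → €1.55
Breakfast burrito €5.02: restaurant meals → 4% → €0.20
Ground coffee (12 oz) €18.79: grocery items → 3.5% → €0.66
Tennis racket €191.10: athletic equipment, €100.00 or more → 7.75% → €14.81
2% milk (gallon) €5.84: grocery items → 3.5% → €0.20
Paperback novel €16.30: books → 6.5% → €1.06
Total tax = €0.26 + €0.94 + €1.18 + €1.55 + €0.20 + €0.66 + €14.81 + €0.20 + €1.06 = €20.86

€20.86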